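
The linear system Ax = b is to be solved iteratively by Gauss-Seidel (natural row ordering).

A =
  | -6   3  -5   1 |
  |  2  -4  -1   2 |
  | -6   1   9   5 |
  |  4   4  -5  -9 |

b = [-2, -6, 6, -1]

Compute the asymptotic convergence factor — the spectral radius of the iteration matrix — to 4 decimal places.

0.8492

Split A = D + L + U, D = diag(-6, -4, 9, -9).
GS T = -(D+L)⁻¹U: row 0 first, T[0,1] = -(3)/(-6) = +0.5000; later rows by forward substitution.
  T[0,:] = [+0.0000  +0.5000  -0.8333  +0.1667]
  T[1,:] = [+0.0000  +0.2500  -0.6667  +0.5833]
  T[2,:] = [+0.0000  +0.3056  -0.4815  -0.5093]
  T[3,:] = [+0.0000  +0.1636  -0.3992  +0.6163]
|roots of det(T-λI)|: 0.8492, 0.3648, 0.0996, 0.0000.
ρ = 0.8492; 0.8492 < 1, so it converges for any x₀.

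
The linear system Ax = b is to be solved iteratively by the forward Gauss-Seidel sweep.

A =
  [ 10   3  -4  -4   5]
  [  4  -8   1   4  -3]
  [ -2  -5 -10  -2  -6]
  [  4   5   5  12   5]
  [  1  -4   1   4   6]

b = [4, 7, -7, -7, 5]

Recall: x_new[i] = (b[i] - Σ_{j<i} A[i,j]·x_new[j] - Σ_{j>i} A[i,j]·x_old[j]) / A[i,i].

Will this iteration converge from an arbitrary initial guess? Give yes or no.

Let D = diag(10, -8, -10, 12, 6); L, U the strict triangles.
Gauss-Seidel: T = -(D+L)⁻¹U, row 0 first, T[0,2] = -(-4)/(10) = +0.4000; later rows by forward substitution.
  T[0,:] = [+0.0000 -0.3000 +0.4000 +0.4000 -0.5000]
  T[1,:] = [+0.0000 -0.1500 +0.3250 +0.7000 -0.6250]
  T[2,:] = [+0.0000 +0.1350 -0.2425 -0.6300 -0.1875]
  T[3,:] = [+0.0000 +0.1062 -0.1677 -0.1625 +0.0885]
  T[4,:] = [+0.0000 -0.1433 +0.3022 +0.6133 -0.3611]
eigenvalue magnitudes: 0.9064, 0.1477, 0.1267, 0.0307, 0.0000.
ρ = 0.9064; 0.9064 < 1: convergent.

yes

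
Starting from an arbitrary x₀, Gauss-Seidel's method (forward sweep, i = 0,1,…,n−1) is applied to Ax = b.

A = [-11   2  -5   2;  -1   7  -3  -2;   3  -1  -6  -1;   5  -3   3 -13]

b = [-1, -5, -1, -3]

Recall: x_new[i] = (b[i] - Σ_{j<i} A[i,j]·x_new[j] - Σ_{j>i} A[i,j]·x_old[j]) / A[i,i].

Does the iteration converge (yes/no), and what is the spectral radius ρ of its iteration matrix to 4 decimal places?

yes, ρ = 0.5069

Let D = diag(-11, 7, -6, -13); L, U the strict triangles.
T_GS = -(D+L)⁻¹U: row 0 first, T[0,1] = -(2)/(-11) = +0.1818; later rows by forward substitution.
  T[0,:] = [+0.0000 +0.1818 -0.4545 +0.1818]
  T[1,:] = [+0.0000 +0.0260 +0.3636 +0.3117]
  T[2,:] = [+0.0000 +0.0866 -0.2879 -0.1277]
  T[3,:] = [+0.0000 +0.0839 -0.3252 -0.0315]
|roots of det(T-λI)|: 0.5069, 0.1461, 0.0674, 0.0000.
spectral radius ρ = 0.5069; 0.5069 < 1, so it converges for any x₀.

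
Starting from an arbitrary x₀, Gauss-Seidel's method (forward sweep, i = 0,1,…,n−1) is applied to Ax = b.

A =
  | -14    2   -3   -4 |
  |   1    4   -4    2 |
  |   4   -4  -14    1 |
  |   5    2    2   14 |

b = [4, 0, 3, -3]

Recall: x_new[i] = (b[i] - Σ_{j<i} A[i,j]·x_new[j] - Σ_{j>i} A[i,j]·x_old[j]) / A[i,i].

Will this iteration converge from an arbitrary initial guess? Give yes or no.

yes

Diagonal D = diag(-14, 4, -14, 14); L, U strict lower/upper.
GS T = -(D+L)⁻¹U: row 0 first, T[0,2] = -(-3)/(-14) = -0.2143; later rows by forward substitution.
  T[0,:] = [+0.0000  +0.1429  -0.2143  -0.2857]
  T[1,:] = [+0.0000  -0.0357  +1.0536  -0.4286]
  T[2,:] = [+0.0000  +0.0510  -0.3622  +0.1122]
  T[3,:] = [+0.0000  -0.0532  -0.0222  +0.1472]
eigenvalue magnitudes: 0.5031, 0.2193, 0.0330, 0.0000.
ρ = 0.5031; 0.5031 < 1: convergent.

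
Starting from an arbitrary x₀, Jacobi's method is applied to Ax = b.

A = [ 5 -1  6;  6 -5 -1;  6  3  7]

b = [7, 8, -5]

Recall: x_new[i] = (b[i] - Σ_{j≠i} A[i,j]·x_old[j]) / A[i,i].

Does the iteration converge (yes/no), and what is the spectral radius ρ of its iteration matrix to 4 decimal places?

A = D + L + U where D = diag(5, -5, 7).
Jacobi T = -D⁻¹(L+U): T[1,0] = -(6)/(-5) = +1.2000; T[1,1] = 0.
  T[0,:] = [+0.0000  +0.2000  -1.2000]
  T[1,:] = [+1.2000  +0.0000  -0.2000]
  T[2,:] = [-0.8571  -0.4286  +0.0000]
moduli |λ_i(T)| = 1.3547, 0.6934, 0.6934.
spectral radius ρ = 1.3547; 1.3547 > 1 ⇒ diverges.

no, ρ = 1.3547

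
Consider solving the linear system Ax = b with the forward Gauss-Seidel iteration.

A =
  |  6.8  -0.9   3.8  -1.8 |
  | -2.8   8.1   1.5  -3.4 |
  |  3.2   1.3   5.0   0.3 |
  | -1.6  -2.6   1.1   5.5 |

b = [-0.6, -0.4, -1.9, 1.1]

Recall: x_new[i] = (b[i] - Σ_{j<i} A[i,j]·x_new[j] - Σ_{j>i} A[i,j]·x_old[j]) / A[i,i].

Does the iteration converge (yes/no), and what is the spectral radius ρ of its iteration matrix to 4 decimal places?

yes, ρ = 0.9119

A = D + L + U where D = diag(6.8, 8.1, 5, 5.5).
GS T = -(D+L)⁻¹U: row 0 first, T[0,2] = -(3.8)/(6.8) = -0.5588; later rows by forward substitution.
  T[0,:] = [+0.0000, +0.1324, -0.5588, +0.2647]
  T[1,:] = [+0.0000, +0.0458, -0.3784, +0.5113]
  T[2,:] = [+0.0000, -0.0966, +0.4560, -0.3623]
  T[3,:] = [+0.0000, +0.0795, -0.4326, +0.3912]
|eigenvalues of T|: 0.9119, 0.0217, 0.0217, 0.0000.
spectral radius ρ = 0.9119; 0.9119 < 1: convergent.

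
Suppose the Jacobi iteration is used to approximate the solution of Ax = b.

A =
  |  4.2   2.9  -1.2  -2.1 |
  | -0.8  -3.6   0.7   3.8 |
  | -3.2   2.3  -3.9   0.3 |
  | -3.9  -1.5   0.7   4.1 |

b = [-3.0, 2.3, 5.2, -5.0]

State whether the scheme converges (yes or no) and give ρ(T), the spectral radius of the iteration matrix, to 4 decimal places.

Let D = diag(4.2, -3.6, -3.9, 4.1); L, U the strict triangles.
T_J = -D⁻¹(L+U): T[2,0] = -(-3.2)/(-3.9) = -0.8205; T[2,2] = 0.
  T[0,:] = [+0.0000 -0.6905 +0.2857 +0.5000]
  T[1,:] = [-0.2222 +0.0000 +0.1944 +1.0556]
  T[2,:] = [-0.8205 +0.5897 +0.0000 +0.0769]
  T[3,:] = [+0.9512 +0.3659 -0.1707 +0.0000]
|eigenvalues of T|: 1.2182, 0.6739, 0.6739, 0.1364.
ρ = 1.2182; 1.2182 > 1 ⇒ diverges.

no, ρ = 1.2182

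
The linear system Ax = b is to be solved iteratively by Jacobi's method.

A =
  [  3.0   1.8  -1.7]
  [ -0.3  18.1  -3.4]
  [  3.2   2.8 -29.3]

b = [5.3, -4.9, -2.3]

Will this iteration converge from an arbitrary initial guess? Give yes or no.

Write A = D+L+U with D = diag(3, 18.1, -29.3).
T_J = -D⁻¹(L+U): T[0,1] = -(1.8)/(3) = -0.6000; T[0,0] = 0.
  T[0,:] = [+0.0000, -0.6000, +0.5667]
  T[1,:] = [+0.0166, +0.0000, +0.1878]
  T[2,:] = [+0.1092, +0.0956, +0.0000]
moduli |λ_i(T)| = 0.3242, 0.1876, 0.1876.
ρ = 0.3242; 0.3242 < 1 ⇒ converges.

yes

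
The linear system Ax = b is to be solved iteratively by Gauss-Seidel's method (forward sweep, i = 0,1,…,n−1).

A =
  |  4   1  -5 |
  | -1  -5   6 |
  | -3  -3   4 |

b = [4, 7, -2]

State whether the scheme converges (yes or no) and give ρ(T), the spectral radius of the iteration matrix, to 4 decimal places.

no, ρ = 1.5553

Split A = D + L + U, D = diag(4, -5, 4).
GS T = -(D+L)⁻¹U: row 0 first, T[0,1] = -(1)/(4) = -0.2500; later rows by forward substitution.
  T[0,:] = [+0.0000 -0.2500 +1.2500]
  T[1,:] = [+0.0000 +0.0500 +0.9500]
  T[2,:] = [+0.0000 -0.1500 +1.6500]
eigenvalue magnitudes: 1.5553, 0.1447, 0.0000.
ρ(T) = max|λ| = 1.5553; 1.5553 > 1, so it fails to converge.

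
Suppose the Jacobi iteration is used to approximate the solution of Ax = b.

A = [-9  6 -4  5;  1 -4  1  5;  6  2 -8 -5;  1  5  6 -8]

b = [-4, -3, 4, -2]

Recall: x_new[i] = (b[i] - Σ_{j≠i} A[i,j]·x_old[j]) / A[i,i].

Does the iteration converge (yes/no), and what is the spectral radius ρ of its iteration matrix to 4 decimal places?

no, ρ = 1.2280

Write A = D+L+U with D = diag(-9, -4, -8, -8).
T_J = -D⁻¹(L+U): T[2,3] = -(-5)/(-8) = -0.6250; T[2,2] = 0.
  T[0,:] = [+0.0000, +0.6667, -0.4444, +0.5556]
  T[1,:] = [+0.2500, +0.0000, +0.2500, +1.2500]
  T[2,:] = [+0.7500, +0.2500, +0.0000, -0.6250]
  T[3,:] = [+0.1250, +0.6250, +0.7500, +0.0000]
|roots of det(T-λI)|: 1.2280, 0.9472, 0.9472, 0.8234.
ρ = 1.2280; 1.2280 > 1, so it fails to converge.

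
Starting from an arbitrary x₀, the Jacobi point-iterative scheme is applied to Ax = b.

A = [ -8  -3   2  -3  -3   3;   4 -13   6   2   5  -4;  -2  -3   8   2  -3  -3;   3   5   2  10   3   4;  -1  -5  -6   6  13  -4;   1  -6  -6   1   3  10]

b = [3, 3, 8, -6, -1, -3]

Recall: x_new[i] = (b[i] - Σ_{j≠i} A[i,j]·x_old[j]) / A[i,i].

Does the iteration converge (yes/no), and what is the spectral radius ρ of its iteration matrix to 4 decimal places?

no, ρ = 1.1409

A = D + L + U where D = diag(-8, -13, 8, 10, 13, 10).
Jacobi: T = -D⁻¹(L+U), T[0,1] = -(-3)/(-8) = -0.3750; T[0,0] = 0.
  T[0,:] = [+0.0000  -0.3750  +0.2500  -0.3750  -0.3750  +0.3750]
  T[1,:] = [+0.3077  +0.0000  +0.4615  +0.1538  +0.3846  -0.3077]
  T[2,:] = [+0.2500  +0.3750  +0.0000  -0.2500  +0.3750  +0.3750]
  T[3,:] = [-0.3000  -0.5000  -0.2000  +0.0000  -0.3000  -0.4000]
  T[4,:] = [+0.0769  +0.3846  +0.4615  -0.4615  +0.0000  +0.3077]
  T[5,:] = [-0.1000  +0.6000  +0.6000  -0.1000  -0.3000  +0.0000]
|roots of det(T-λI)|: 1.1409, 0.7077, 0.6340, 0.6340, 0.1224, 0.0814.
ρ(T) = max|λ| = 1.1409; 1.1409 > 1 ⇒ diverges.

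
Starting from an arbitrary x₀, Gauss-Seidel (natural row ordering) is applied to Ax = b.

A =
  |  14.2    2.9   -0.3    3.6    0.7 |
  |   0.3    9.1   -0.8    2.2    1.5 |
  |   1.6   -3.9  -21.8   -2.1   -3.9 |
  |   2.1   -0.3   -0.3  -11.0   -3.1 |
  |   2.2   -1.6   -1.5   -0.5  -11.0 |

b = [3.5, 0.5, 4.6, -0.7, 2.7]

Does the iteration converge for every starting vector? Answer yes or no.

Split A = D + L + U, D = diag(14.2, 9.1, -21.8, -11, -11).
T_GS = -(D+L)⁻¹U: row 0 first, T[0,3] = -(3.6)/(14.2) = -0.2535; later rows by forward substitution.
  T[0,:] = [+0.0000  -0.2042  +0.0211  -0.2535  -0.0493]
  T[1,:] = [+0.0000  +0.0067  +0.0872  -0.2334  -0.1632]
  T[2,:] = [+0.0000  -0.0162  -0.0141  -0.0732  -0.1533]
  T[3,:] = [+0.0000  -0.0387  +0.0020  -0.0400  -0.2826]
  T[4,:] = [+0.0000  -0.0379  -0.0066  -0.0050  +0.0476]
|eigenvalues of T|: 0.1600, 0.1242, 0.1242, 0.0395, 0.0000.
spectral radius ρ = 0.1600; 0.1600 < 1 ⇒ converges.

yes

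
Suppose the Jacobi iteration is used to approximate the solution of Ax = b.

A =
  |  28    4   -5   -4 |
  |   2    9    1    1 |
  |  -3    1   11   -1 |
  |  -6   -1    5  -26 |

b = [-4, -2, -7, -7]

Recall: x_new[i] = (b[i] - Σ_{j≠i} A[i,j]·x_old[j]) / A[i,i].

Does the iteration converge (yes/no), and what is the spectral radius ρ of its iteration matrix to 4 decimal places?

yes, ρ = 0.3427

Split A = D + L + U, D = diag(28, 9, 11, -26).
Jacobi: T = -D⁻¹(L+U), T[0,2] = -(-5)/(28) = +0.1786; T[0,0] = 0.
  T[0,:] = [+0.0000, -0.1429, +0.1786, +0.1429]
  T[1,:] = [-0.2222, +0.0000, -0.1111, -0.1111]
  T[2,:] = [+0.2727, -0.0909, +0.0000, +0.0909]
  T[3,:] = [-0.2308, -0.0385, +0.1923, +0.0000]
moduli |λ_i(T)| = 0.3427, 0.1709, 0.0936, 0.0936.
spectral radius ρ = 0.3427; 0.3427 < 1, so it converges for any x₀.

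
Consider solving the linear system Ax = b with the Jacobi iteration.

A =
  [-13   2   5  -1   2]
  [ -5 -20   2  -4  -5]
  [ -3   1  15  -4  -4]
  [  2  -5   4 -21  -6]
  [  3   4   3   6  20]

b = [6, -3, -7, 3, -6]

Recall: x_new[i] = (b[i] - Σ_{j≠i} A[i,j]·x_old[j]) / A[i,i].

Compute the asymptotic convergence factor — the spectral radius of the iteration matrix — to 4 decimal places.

0.5569

Split A = D + L + U, D = diag(-13, -20, 15, -21, 20).
Jacobi T = -D⁻¹(L+U): T[2,3] = -(-4)/(15) = +0.2667; T[2,2] = 0.
  T[0,:] = [+0.0000 +0.1538 +0.3846 -0.0769 +0.1538]
  T[1,:] = [-0.2500 +0.0000 +0.1000 -0.2000 -0.2500]
  T[2,:] = [+0.2000 -0.0667 +0.0000 +0.2667 +0.2667]
  T[3,:] = [+0.0952 -0.2381 +0.1905 +0.0000 -0.2857]
  T[4,:] = [-0.1500 -0.2000 -0.1500 -0.3000 +0.0000]
eigenvalue magnitudes: 0.5569, 0.3626, 0.3626, 0.1973, 0.1973.
ρ = 0.5569; 0.5569 < 1, so it converges for any x₀.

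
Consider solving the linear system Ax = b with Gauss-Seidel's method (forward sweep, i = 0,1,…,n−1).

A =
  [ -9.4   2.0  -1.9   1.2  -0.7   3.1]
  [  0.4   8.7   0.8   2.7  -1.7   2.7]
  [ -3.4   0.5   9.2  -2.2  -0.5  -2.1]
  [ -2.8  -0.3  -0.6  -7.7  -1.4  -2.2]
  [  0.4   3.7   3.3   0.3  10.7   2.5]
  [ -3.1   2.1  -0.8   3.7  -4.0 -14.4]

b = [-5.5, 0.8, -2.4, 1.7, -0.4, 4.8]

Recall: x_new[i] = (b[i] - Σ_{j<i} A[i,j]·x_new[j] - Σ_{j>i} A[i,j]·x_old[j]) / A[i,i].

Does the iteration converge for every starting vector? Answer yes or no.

yes

Write A = D+L+U with D = diag(-9.4, 8.7, 9.2, -7.7, 10.7, -14.4).
Gauss-Seidel: T = -(D+L)⁻¹U, row 0 first, T[0,5] = -(3.1)/(-9.4) = +0.3298; later rows by forward substitution.
  T[0,:] = [+0.0000, +0.2128, -0.2021, +0.1277, -0.0745, +0.3298]
  T[1,:] = [+0.0000, -0.0098, -0.0827, -0.3162, +0.1988, -0.3255]
  T[2,:] = [+0.0000, +0.0792, -0.0702, +0.3035, +0.0160, +0.3678]
  T[3,:] = [+0.0000, -0.0832, +0.0822, -0.0578, -0.1637, -0.4216]
  T[4,:] = [+0.0000, -0.0267, +0.0555, +0.0126, -0.0663, -0.2350]
  T[5,:] = [+0.0000, -0.0656, +0.0411, -0.1088, +0.0205, -0.1819]
|roots of det(T-λI)|: 0.5209, 0.1159, 0.1006, 0.1006, 0.0700, 0.0000.
ρ = 0.5209; 0.5209 < 1, so it converges for any x₀.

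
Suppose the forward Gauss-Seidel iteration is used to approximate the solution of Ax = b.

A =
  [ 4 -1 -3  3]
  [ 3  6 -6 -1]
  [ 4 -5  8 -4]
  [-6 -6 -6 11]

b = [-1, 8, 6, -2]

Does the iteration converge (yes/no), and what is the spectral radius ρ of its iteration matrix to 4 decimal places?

Write A = D+L+U with D = diag(4, 6, 8, 11).
T_GS = -(D+L)⁻¹U: row 0 first, T[0,3] = -(3)/(4) = -0.7500; later rows by forward substitution.
  T[0,:] = [+0.0000  +0.2500  +0.7500  -0.7500]
  T[1,:] = [+0.0000  -0.1250  +0.6250  +0.5417]
  T[2,:] = [+0.0000  -0.2031  +0.0156  +1.2135]
  T[3,:] = [+0.0000  -0.0426  +0.7585  +0.5483]
|roots of det(T-λI)|: 1.1879, 0.6624, 0.0867, 0.0000.
spectral radius ρ = 1.1879; 1.1879 > 1 ⇒ diverges.

no, ρ = 1.1879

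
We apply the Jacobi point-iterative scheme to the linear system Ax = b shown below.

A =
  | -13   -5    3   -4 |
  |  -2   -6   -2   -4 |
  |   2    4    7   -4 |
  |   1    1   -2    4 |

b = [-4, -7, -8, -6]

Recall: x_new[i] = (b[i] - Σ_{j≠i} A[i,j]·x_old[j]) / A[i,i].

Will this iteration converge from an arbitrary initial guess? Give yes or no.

yes

A = D + L + U where D = diag(-13, -6, 7, 4).
T_J = -D⁻¹(L+U): T[2,1] = -(4)/(7) = -0.5714; T[2,2] = 0.
  T[0,:] = [+0.0000, -0.3846, +0.2308, -0.3077]
  T[1,:] = [-0.3333, +0.0000, -0.3333, -0.6667]
  T[2,:] = [-0.2857, -0.5714, +0.0000, +0.5714]
  T[3,:] = [-0.2500, -0.2500, +0.5000, +0.0000]
eigenvalue magnitudes: 0.8994, 0.6574, 0.6574, 0.3298.
ρ = 0.8994; 0.8994 < 1 ⇒ converges.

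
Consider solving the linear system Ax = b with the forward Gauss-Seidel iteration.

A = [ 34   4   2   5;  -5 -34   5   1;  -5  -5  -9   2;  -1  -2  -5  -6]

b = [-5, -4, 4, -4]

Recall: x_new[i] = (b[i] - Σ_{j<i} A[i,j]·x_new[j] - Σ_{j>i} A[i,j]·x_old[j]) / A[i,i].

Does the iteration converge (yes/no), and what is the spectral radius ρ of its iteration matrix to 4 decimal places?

yes, ρ = 0.2508

Split A = D + L + U, D = diag(34, -34, -9, -6).
GS T = -(D+L)⁻¹U: row 0 first, T[0,3] = -(5)/(34) = -0.1471; later rows by forward substitution.
  T[0,:] = [+0.0000 -0.1176 -0.0588 -0.1471]
  T[1,:] = [+0.0000 +0.0173 +0.1557 +0.0510]
  T[2,:] = [+0.0000 +0.0557 -0.0538 +0.2756]
  T[3,:] = [+0.0000 -0.0326 +0.0028 -0.2221]
eigenvalue magnitudes: 0.2508, 0.0546, 0.0468, 0.0000.
spectral radius ρ = 0.2508; 0.2508 < 1: convergent.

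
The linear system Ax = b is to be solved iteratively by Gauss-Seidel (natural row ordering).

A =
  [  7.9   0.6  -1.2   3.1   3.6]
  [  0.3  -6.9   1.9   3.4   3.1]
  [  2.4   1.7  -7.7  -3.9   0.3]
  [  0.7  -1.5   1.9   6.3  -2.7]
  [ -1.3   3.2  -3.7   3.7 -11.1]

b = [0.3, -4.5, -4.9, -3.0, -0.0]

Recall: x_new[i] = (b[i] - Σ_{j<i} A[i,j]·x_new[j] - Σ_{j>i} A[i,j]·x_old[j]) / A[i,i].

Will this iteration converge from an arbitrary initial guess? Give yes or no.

yes

Split A = D + L + U, D = diag(7.9, -6.9, -7.7, 6.3, -11.1).
GS T = -(D+L)⁻¹U: row 0 first, T[0,1] = -(0.6)/(7.9) = -0.0759; later rows by forward substitution.
  T[0,:] = [+0.0000  -0.0759  +0.1519  -0.3924  -0.4557]
  T[1,:] = [+0.0000  -0.0033  +0.2820  +0.4757  +0.4295]
  T[2,:] = [+0.0000  -0.0244  +0.1096  -0.5238  -0.0083]
  T[3,:] = [+0.0000  +0.0150  +0.0172  +0.3148  +0.5839]
  T[4,:] = [+0.0000  +0.0211  +0.0327  +0.4626  +0.3746]
|roots of det(T-λI)|: 0.8606, 0.1776, 0.1379, 0.0252, 0.0000.
ρ = 0.8606; 0.8606 < 1 ⇒ converges.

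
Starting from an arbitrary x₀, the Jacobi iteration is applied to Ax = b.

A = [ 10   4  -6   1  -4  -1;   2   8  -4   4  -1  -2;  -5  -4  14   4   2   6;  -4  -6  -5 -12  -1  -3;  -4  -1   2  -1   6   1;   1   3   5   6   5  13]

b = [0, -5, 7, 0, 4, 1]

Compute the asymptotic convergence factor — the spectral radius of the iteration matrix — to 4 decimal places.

1.1305

Write A = D+L+U with D = diag(10, 8, 14, -12, 6, 13).
T_J = -D⁻¹(L+U): T[2,4] = -(2)/(14) = -0.1429; T[2,2] = 0.
  T[0,:] = [+0.0000, -0.4000, +0.6000, -0.1000, +0.4000, +0.1000]
  T[1,:] = [-0.2500, +0.0000, +0.5000, -0.5000, +0.1250, +0.2500]
  T[2,:] = [+0.3571, +0.2857, +0.0000, -0.2857, -0.1429, -0.4286]
  T[3,:] = [-0.3333, -0.5000, -0.4167, +0.0000, -0.0833, -0.2500]
  T[4,:] = [+0.6667, +0.1667, -0.3333, +0.1667, +0.0000, -0.1667]
  T[5,:] = [-0.0769, -0.2308, -0.3846, -0.4615, -0.3846, +0.0000]
moduli |λ_i(T)| = 1.1305, 0.8208, 0.6948, 0.6916, 0.2091, 0.2091.
ρ = 1.1305; 1.1305 > 1: divergent.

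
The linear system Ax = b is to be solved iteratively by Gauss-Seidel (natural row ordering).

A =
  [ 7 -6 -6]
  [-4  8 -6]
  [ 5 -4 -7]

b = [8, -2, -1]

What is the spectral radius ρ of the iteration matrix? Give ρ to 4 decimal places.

Write A = D+L+U with D = diag(7, 8, -7).
GS T = -(D+L)⁻¹U: row 0 first, T[0,2] = -(-6)/(7) = +0.8571; later rows by forward substitution.
  T[0,:] = [+0.0000  +0.8571  +0.8571]
  T[1,:] = [+0.0000  +0.4286  +1.1786]
  T[2,:] = [+0.0000  +0.3673  -0.0612]
moduli |λ_i(T)| = 0.8858, 0.5184, 0.0000.
ρ(T) = max|λ| = 0.8858; 0.8858 < 1 ⇒ converges.

0.8858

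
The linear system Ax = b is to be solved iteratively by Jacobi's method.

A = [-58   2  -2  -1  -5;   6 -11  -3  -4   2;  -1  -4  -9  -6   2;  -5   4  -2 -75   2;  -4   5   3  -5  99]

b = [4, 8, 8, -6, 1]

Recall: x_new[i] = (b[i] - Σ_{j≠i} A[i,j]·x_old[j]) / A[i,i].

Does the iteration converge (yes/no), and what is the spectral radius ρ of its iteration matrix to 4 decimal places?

yes, ρ = 0.4185

Write A = D+L+U with D = diag(-58, -11, -9, -75, 99).
Jacobi T = -D⁻¹(L+U): T[4,3] = -(-5)/(99) = +0.0505; T[4,4] = 0.
  T[0,:] = [+0.0000 +0.0345 -0.0345 -0.0172 -0.0862]
  T[1,:] = [+0.5455 +0.0000 -0.2727 -0.3636 +0.1818]
  T[2,:] = [-0.1111 -0.4444 +0.0000 -0.6667 +0.2222]
  T[3,:] = [-0.0667 +0.0533 -0.0267 +0.0000 +0.0267]
  T[4,:] = [+0.0404 -0.0505 -0.0303 +0.0505 +0.0000]
|λ(T)| sorted: 0.4185, 0.2287, 0.1831, 0.1831, 0.0953.
spectral radius ρ = 0.4185; 0.4185 < 1: convergent.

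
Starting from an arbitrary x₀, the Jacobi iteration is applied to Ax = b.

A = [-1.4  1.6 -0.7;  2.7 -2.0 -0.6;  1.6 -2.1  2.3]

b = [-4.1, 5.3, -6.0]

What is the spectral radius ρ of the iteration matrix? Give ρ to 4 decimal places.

Write A = D+L+U with D = diag(-1.4, -2, 2.3).
Jacobi: T = -D⁻¹(L+U), T[1,0] = -(2.7)/(-2) = +1.3500; T[1,1] = 0.
  T[0,:] = [+0.0000  +1.1429  -0.5000]
  T[1,:] = [+1.3500  +0.0000  -0.3000]
  T[2,:] = [-0.6957  +0.9130  +0.0000]
|eigenvalues of T|: 1.3753, 1.1328, 0.2425.
ρ(T) = max|λ| = 1.3753; 1.3753 > 1 ⇒ diverges.

1.3753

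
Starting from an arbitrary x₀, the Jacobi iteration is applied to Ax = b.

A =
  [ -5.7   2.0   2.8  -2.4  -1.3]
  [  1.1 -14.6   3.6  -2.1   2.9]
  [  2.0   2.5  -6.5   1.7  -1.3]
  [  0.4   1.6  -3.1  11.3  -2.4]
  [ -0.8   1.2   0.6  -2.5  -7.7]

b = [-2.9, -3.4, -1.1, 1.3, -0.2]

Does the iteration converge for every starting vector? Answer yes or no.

yes

Split A = D + L + U, D = diag(-5.7, -14.6, -6.5, 11.3, -7.7).
Jacobi T = -D⁻¹(L+U): T[4,0] = -(-0.8)/(-7.7) = -0.1039; T[4,4] = 0.
  T[0,:] = [+0.0000  +0.3509  +0.4912  -0.4211  -0.2281]
  T[1,:] = [+0.0753  +0.0000  +0.2466  -0.1438  +0.1986]
  T[2,:] = [+0.3077  +0.3846  +0.0000  +0.2615  -0.2000]
  T[3,:] = [-0.0354  -0.1416  +0.2743  +0.0000  +0.2124]
  T[4,:] = [-0.1039  +0.1558  +0.0779  -0.3247  +0.0000]
|λ(T)| sorted: 0.5678, 0.4790, 0.3556, 0.1588, 0.1588.
ρ(T) = max|λ| = 0.5678; 0.5678 < 1 ⇒ converges.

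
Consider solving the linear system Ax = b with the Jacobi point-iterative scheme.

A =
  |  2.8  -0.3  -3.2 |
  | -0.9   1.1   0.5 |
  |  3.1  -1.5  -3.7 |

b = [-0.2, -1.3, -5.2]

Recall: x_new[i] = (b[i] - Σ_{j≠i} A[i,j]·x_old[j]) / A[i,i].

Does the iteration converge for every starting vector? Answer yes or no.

Let D = diag(2.8, 1.1, -3.7); L, U the strict triangles.
T_J = -D⁻¹(L+U): T[1,0] = -(-0.9)/(1.1) = +0.8182; T[1,1] = 0.
  T[0,:] = [+0.0000  +0.1071  +1.1429]
  T[1,:] = [+0.8182  +0.0000  -0.4545]
  T[2,:] = [+0.8378  -0.4054  +0.0000]
|λ(T)| sorted: 1.2510, 0.8614, 0.3896.
ρ = 1.2510; 1.2510 > 1, so it fails to converge.

no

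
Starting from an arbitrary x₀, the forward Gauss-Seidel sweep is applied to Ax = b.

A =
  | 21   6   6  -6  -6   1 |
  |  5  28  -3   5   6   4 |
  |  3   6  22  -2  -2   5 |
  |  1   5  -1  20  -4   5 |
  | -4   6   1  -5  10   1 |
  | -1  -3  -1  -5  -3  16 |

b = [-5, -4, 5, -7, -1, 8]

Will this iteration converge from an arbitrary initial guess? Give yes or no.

Split A = D + L + U, D = diag(21, 28, 22, 20, 10, 16).
T_GS = -(D+L)⁻¹U: row 0 first, T[0,4] = -(-6)/(21) = +0.2857; later rows by forward substitution.
  T[0,:] = [+0.0000  -0.2857  -0.2857  +0.2857  +0.2857  -0.0476]
  T[1,:] = [+0.0000  +0.0510  +0.1582  -0.2296  -0.2653  -0.1344]
  T[2,:] = [+0.0000  +0.0250  -0.0042  +0.1146  +0.1243  -0.1841]
  T[3,:] = [+0.0000  +0.0028  -0.0255  +0.0488  +0.2583  -0.2232]
  T[4,:] = [+0.0000  -0.1460  -0.2215  +0.2650  +0.3902  -0.1316]
  T[5,:] = [+0.0000  -0.0332  -0.0380  +0.0469  +0.1297  -0.1341]
|λ(T)| sorted: 0.5306, 0.1143, 0.1143, 0.0224, 0.0224, 0.0000.
ρ = 0.5306; 0.5306 < 1: convergent.

yes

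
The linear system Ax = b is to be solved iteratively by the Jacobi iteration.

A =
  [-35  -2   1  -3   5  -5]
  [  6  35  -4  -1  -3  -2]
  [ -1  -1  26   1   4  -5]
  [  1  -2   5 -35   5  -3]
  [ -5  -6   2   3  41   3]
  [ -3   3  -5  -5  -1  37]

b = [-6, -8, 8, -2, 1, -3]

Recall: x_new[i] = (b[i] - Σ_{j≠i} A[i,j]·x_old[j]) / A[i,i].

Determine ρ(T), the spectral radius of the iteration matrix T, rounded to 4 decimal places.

Write A = D+L+U with D = diag(-35, 35, 26, -35, 41, 37).
T_J = -D⁻¹(L+U): T[3,5] = -(-3)/(-35) = -0.0857; T[3,3] = 0.
  T[0,:] = [+0.0000, -0.0571, +0.0286, -0.0857, +0.1429, -0.1429]
  T[1,:] = [-0.1714, +0.0000, +0.1143, +0.0286, +0.0857, +0.0571]
  T[2,:] = [+0.0385, +0.0385, +0.0000, -0.0385, -0.1538, +0.1923]
  T[3,:] = [+0.0286, -0.0571, +0.1429, +0.0000, +0.1429, -0.0857]
  T[4,:] = [+0.1220, +0.1463, -0.0488, -0.0732, +0.0000, -0.0732]
  T[5,:] = [+0.0811, -0.0811, +0.1351, +0.1351, +0.0270, +0.0000]
eigenvalue magnitudes: 0.2781, 0.1683, 0.1683, 0.1274, 0.1274, 0.0017.
spectral radius ρ = 0.2781; 0.2781 < 1 ⇒ converges.

0.2781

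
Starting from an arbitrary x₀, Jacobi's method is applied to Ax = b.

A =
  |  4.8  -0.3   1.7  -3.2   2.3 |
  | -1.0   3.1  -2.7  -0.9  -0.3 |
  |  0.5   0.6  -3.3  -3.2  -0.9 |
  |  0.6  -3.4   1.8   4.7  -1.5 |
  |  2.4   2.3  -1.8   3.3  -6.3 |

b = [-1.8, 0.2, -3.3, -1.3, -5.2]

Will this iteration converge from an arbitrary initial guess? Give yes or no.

no

Diagonal D = diag(4.8, 3.1, -3.3, 4.7, -6.3); L, U strict lower/upper.
T_J = -D⁻¹(L+U): T[4,1] = -(2.3)/(-6.3) = +0.3651; T[4,4] = 0.
  T[0,:] = [+0.0000 +0.0625 -0.3542 +0.6667 -0.4792]
  T[1,:] = [+0.3226 +0.0000 +0.8710 +0.2903 +0.0968]
  T[2,:] = [+0.1515 +0.1818 +0.0000 -0.9697 -0.2727]
  T[3,:] = [-0.1277 +0.7234 -0.3830 +0.0000 +0.3191]
  T[4,:] = [+0.3810 +0.3651 -0.2857 +0.5238 +0.0000]
eigenvalue magnitudes: 1.1302, 0.7648, 0.7648, 0.5666, 0.5666.
spectral radius ρ = 1.1302; 1.1302 > 1: divergent.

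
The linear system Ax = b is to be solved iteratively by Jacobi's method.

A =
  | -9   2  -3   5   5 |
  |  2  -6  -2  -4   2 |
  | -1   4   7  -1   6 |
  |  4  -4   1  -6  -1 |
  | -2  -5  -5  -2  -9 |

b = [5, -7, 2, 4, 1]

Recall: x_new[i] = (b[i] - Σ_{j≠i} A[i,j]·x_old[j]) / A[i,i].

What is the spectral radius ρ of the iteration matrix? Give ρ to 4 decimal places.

Diagonal D = diag(-9, -6, 7, -6, -9); L, U strict lower/upper.
Jacobi T = -D⁻¹(L+U): T[3,0] = -(4)/(-6) = +0.6667; T[3,3] = 0.
  T[0,:] = [+0.0000  +0.2222  -0.3333  +0.5556  +0.5556]
  T[1,:] = [+0.3333  +0.0000  -0.3333  -0.6667  +0.3333]
  T[2,:] = [+0.1429  -0.5714  +0.0000  +0.1429  -0.8571]
  T[3,:] = [+0.6667  -0.6667  +0.1667  +0.0000  -0.1667]
  T[4,:] = [-0.2222  -0.5556  -0.5556  -0.2222  +0.0000]
eigenvalue magnitudes: 1.1244, 0.9008, 0.6337, 0.5882, 0.5882.
spectral radius ρ = 1.1244; 1.1244 > 1, so it fails to converge.

1.1244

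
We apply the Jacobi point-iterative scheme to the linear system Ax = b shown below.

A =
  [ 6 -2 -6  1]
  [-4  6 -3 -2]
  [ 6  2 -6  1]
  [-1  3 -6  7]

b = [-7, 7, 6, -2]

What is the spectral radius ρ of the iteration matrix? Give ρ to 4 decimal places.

1.3290

Let D = diag(6, 6, -6, 7); L, U the strict triangles.
Jacobi T = -D⁻¹(L+U): T[1,3] = -(-2)/(6) = +0.3333; T[1,1] = 0.
  T[0,:] = [+0.0000 +0.3333 +1.0000 -0.1667]
  T[1,:] = [+0.6667 +0.0000 +0.5000 +0.3333]
  T[2,:] = [+1.0000 +0.3333 +0.0000 +0.1667]
  T[3,:] = [+0.1429 -0.4286 +0.8571 +0.0000]
|roots of det(T-λI)|: 1.3290, 1.0776, 0.3609, 0.3609.
spectral radius ρ = 1.3290; 1.3290 > 1, so it fails to converge.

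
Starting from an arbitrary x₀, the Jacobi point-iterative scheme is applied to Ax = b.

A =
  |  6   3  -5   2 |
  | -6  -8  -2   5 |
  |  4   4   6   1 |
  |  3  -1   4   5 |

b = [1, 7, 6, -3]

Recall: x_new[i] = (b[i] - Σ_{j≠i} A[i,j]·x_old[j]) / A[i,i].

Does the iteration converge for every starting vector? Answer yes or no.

Split A = D + L + U, D = diag(6, -8, 6, 5).
Jacobi: T = -D⁻¹(L+U), T[3,0] = -(3)/(5) = -0.6000; T[3,3] = 0.
  T[0,:] = [+0.0000  -0.5000  +0.8333  -0.3333]
  T[1,:] = [-0.7500  +0.0000  -0.2500  +0.6250]
  T[2,:] = [-0.6667  -0.6667  +0.0000  -0.1667]
  T[3,:] = [-0.6000  +0.2000  -0.8000  +0.0000]
|λ(T)| sorted: 1.1411, 0.7952, 0.7952, 0.2541.
ρ(T) = max|λ| = 1.1411; 1.1411 > 1: divergent.

no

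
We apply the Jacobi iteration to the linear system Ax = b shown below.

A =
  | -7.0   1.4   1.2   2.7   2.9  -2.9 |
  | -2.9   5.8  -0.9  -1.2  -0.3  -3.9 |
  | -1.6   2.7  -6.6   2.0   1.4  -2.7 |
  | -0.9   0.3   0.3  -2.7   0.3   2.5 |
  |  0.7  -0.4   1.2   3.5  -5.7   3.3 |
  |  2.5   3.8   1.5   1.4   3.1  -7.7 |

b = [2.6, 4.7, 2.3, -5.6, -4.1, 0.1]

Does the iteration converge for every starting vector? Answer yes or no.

Split A = D + L + U, D = diag(-7, 5.8, -6.6, -2.7, -5.7, -7.7).
Jacobi T = -D⁻¹(L+U): T[1,4] = -(-0.3)/(5.8) = +0.0517; T[1,1] = 0.
  T[0,:] = [+0.0000 +0.2000 +0.1714 +0.3857 +0.4143 -0.4143]
  T[1,:] = [+0.5000 +0.0000 +0.1552 +0.2069 +0.0517 +0.6724]
  T[2,:] = [-0.2424 +0.4091 +0.0000 +0.3030 +0.2121 -0.4091]
  T[3,:] = [-0.3333 +0.1111 +0.1111 +0.0000 +0.1111 +0.9259]
  T[4,:] = [+0.1228 -0.0702 +0.2105 +0.6140 +0.0000 +0.5789]
  T[5,:] = [+0.3247 +0.4935 +0.1948 +0.1818 +0.4026 +0.0000]
|λ(T)| sorted: 1.2082, 0.7772, 0.5806, 0.5806, 0.2012, 0.0816.
ρ = 1.2082; 1.2082 > 1 ⇒ diverges.

no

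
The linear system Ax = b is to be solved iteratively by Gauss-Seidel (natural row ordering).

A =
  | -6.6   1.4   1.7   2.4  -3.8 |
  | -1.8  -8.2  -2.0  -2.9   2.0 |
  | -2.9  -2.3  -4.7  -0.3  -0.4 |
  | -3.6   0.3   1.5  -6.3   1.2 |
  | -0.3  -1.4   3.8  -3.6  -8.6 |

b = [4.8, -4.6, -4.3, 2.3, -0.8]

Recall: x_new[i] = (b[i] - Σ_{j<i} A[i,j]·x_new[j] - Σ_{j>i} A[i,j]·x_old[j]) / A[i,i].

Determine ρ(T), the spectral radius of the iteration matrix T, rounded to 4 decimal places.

0.6836

Diagonal D = diag(-6.6, -8.2, -4.7, -6.3, -8.6); L, U strict lower/upper.
T_GS = -(D+L)⁻¹U: row 0 first, T[0,4] = -(-3.8)/(-6.6) = -0.5758; later rows by forward substitution.
  T[0,:] = [+0.0000  +0.2121  +0.2576  +0.3636  -0.5758]
  T[1,:] = [+0.0000  -0.0466  -0.3004  -0.4335  +0.3703]
  T[2,:] = [+0.0000  -0.1081  -0.0119  -0.0761  +0.0889]
  T[3,:] = [+0.0000  -0.1492  -0.1643  -0.2465  +0.5583]
  T[4,:] = [+0.0000  +0.0149  +0.1035  +0.1275  -0.2346]
|λ(T)| sorted: 0.6836, 0.1967, 0.0557, 0.0029, 0.0000.
ρ = 0.6836; 0.6836 < 1 ⇒ converges.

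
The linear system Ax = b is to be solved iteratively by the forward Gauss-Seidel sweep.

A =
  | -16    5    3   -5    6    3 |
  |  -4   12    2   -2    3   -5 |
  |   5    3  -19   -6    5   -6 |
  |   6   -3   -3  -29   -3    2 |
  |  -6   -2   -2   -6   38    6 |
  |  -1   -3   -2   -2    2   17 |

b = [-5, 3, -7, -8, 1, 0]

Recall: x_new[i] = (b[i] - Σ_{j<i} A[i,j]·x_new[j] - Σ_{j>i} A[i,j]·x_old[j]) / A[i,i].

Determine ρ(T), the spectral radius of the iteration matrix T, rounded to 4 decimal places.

A = D + L + U where D = diag(-16, 12, -19, -29, 38, 17).
GS T = -(D+L)⁻¹U: row 0 first, T[0,1] = -(5)/(-16) = +0.3125; later rows by forward substitution.
  T[0,:] = [+0.0000  +0.3125  +0.1875  -0.3125  +0.3750  +0.1875]
  T[1,:] = [+0.0000  +0.1042  -0.1042  +0.0625  -0.1250  +0.4792]
  T[2,:] = [+0.0000  +0.0987  +0.0329  -0.3882  +0.3421  -0.1908]
  T[3,:] = [+0.0000  +0.0437  +0.0462  -0.0310  -0.0483  +0.0779]
  T[4,:] = [+0.0000  +0.0669  +0.0331  -0.0714  +0.0630  -0.1008]
  T[5,:] = [+0.0000  +0.0456  -0.0020  -0.0483  +0.0272  +0.0942]
|roots of det(T-λI)|: 0.2320, 0.1238, 0.1238, 0.0667, 0.0667, 0.0000.
ρ(T) = max|λ| = 0.2320; 0.2320 < 1: convergent.

0.2320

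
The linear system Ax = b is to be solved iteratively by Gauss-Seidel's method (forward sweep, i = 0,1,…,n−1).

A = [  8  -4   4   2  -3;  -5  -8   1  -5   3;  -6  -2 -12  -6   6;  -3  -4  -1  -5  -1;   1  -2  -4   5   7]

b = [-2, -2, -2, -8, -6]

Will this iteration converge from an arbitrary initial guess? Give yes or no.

no

Let D = diag(8, -8, -12, -5, 7); L, U the strict triangles.
GS T = -(D+L)⁻¹U: row 0 first, T[0,2] = -(4)/(8) = -0.5000; later rows by forward substitution.
  T[0,:] = [+0.0000  +0.5000  -0.5000  -0.2500  +0.3750]
  T[1,:] = [+0.0000  -0.3125  +0.4375  -0.4688  +0.1406]
  T[2,:] = [+0.0000  -0.1979  +0.1771  -0.2969  +0.2891]
  T[3,:] = [+0.0000  -0.0104  -0.0854  +0.5844  -0.5953]
  T[4,:] = [+0.0000  -0.2664  +0.3586  -0.6853  +0.5770]
|eigenvalues of T|: 1.2545, 0.2432, 0.0619, 0.0472, 0.0000.
ρ = 1.2545; 1.2545 > 1: divergent.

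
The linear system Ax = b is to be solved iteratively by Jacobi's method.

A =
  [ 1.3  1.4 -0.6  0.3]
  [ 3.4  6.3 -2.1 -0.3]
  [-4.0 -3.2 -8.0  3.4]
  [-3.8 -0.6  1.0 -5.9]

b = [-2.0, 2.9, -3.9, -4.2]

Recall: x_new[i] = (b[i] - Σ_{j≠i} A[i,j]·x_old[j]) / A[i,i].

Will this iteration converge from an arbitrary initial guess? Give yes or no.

yes

A = D + L + U where D = diag(1.3, 6.3, -8, -5.9).
Jacobi: T = -D⁻¹(L+U), T[3,1] = -(-0.6)/(-5.9) = -0.1017; T[3,3] = 0.
  T[0,:] = [+0.0000, -1.0769, +0.4615, -0.2308]
  T[1,:] = [-0.5397, +0.0000, +0.3333, +0.0476]
  T[2,:] = [-0.5000, -0.4000, +0.0000, +0.4250]
  T[3,:] = [-0.6441, -0.1017, +0.1695, +0.0000]
|eigenvalues of T|: 0.8644, 0.6088, 0.3984, 0.3984.
ρ(T) = max|λ| = 0.8644; 0.8644 < 1: convergent.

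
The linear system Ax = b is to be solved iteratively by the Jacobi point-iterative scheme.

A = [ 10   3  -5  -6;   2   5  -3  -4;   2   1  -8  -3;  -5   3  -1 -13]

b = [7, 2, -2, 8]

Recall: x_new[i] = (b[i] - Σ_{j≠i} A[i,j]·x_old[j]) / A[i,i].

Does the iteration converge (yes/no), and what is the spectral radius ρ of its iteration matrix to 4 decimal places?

yes, ρ = 0.5745

Write A = D+L+U with D = diag(10, 5, -8, -13).
Jacobi: T = -D⁻¹(L+U), T[3,2] = -(-1)/(-13) = -0.0769; T[3,3] = 0.
  T[0,:] = [+0.0000 -0.3000 +0.5000 +0.6000]
  T[1,:] = [-0.4000 +0.0000 +0.6000 +0.8000]
  T[2,:] = [+0.2500 +0.1250 +0.0000 -0.3750]
  T[3,:] = [-0.3846 +0.2308 -0.0769 +0.0000]
|λ(T)| sorted: 0.5745, 0.4106, 0.2980, 0.1341.
spectral radius ρ = 0.5745; 0.5745 < 1: convergent.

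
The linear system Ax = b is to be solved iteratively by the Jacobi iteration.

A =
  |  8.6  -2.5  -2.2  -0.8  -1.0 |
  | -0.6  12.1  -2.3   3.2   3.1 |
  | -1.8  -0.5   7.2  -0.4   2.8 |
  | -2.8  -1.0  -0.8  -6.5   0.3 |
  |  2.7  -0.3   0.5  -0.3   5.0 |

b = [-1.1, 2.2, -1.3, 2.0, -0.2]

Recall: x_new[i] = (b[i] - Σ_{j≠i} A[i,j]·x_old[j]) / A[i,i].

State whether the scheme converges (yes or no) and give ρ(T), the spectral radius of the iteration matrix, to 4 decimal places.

Let D = diag(8.6, 12.1, 7.2, -6.5, 5); L, U the strict triangles.
T_J = -D⁻¹(L+U): T[0,1] = -(-2.5)/(8.6) = +0.2907; T[0,0] = 0.
  T[0,:] = [+0.0000 +0.2907 +0.2558 +0.0930 +0.1163]
  T[1,:] = [+0.0496 +0.0000 +0.1901 -0.2645 -0.2562]
  T[2,:] = [+0.2500 +0.0694 +0.0000 +0.0556 -0.3889]
  T[3,:] = [-0.4308 -0.1538 -0.1231 +0.0000 +0.0462]
  T[4,:] = [-0.5400 +0.0600 -0.1000 +0.0600 +0.0000]
|eigenvalues of T|: 0.5682, 0.4762, 0.4762, 0.2407, 0.0780.
spectral radius ρ = 0.5682; 0.5682 < 1, so it converges for any x₀.

yes, ρ = 0.5682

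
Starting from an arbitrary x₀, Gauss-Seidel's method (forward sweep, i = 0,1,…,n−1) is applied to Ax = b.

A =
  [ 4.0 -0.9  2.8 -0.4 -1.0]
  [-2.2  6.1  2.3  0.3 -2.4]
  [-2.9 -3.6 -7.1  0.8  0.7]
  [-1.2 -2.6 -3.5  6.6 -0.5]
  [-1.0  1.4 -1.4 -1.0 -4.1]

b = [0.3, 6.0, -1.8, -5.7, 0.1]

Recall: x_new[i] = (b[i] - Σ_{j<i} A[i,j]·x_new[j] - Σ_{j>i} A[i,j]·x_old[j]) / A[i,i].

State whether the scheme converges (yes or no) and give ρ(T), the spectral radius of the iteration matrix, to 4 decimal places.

Split A = D + L + U, D = diag(4, 6.1, -7.1, 6.6, -4.1).
T_GS = -(D+L)⁻¹U: row 0 first, T[0,3] = -(-0.4)/(4) = +0.1000; later rows by forward substitution.
  T[0,:] = [+0.0000  +0.2250  -0.7000  +0.1000  +0.2500]
  T[1,:] = [+0.0000  +0.0811  -0.6295  -0.0131  +0.4836]
  T[2,:] = [+0.0000  -0.1330  +0.6051  +0.0785  -0.2487]
  T[3,:] = [+0.0000  +0.0023  -0.0544  +0.0546  +0.1798]
  T[4,:] = [+0.0000  +0.0177  -0.2376  -0.0690  +0.1452]
moduli |λ_i(T)| = 0.8258, 0.1059, 0.1059, 0.0191, 0.0000.
ρ(T) = max|λ| = 0.8258; 0.8258 < 1, so it converges for any x₀.

yes, ρ = 0.8258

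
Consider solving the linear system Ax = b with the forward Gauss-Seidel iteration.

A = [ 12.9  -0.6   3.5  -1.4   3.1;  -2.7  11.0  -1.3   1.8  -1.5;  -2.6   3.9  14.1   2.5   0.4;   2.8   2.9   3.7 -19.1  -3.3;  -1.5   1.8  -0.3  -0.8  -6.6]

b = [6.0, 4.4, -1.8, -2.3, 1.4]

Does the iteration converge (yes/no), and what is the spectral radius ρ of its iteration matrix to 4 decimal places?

yes, ρ = 0.1654

Split A = D + L + U, D = diag(12.9, 11, 14.1, -19.1, -6.6).
T_GS = -(D+L)⁻¹U: row 0 first, T[0,1] = -(-0.6)/(12.9) = +0.0465; later rows by forward substitution.
  T[0,:] = [+0.0000, +0.0465, -0.2713, +0.1085, -0.2403]
  T[1,:] = [+0.0000, +0.0114, +0.0516, -0.1370, +0.0774]
  T[2,:] = [+0.0000, +0.0054, -0.0643, -0.1194, -0.0941]
  T[3,:] = [+0.0000, +0.0096, -0.0444, -0.0280, -0.2145]
  T[4,:] = [+0.0000, -0.0089, +0.0840, -0.0532, +0.1060]
|eigenvalues of T|: 0.1654, 0.1073, 0.1073, 0.0201, 0.0000.
ρ = 0.1654; 0.1654 < 1: convergent.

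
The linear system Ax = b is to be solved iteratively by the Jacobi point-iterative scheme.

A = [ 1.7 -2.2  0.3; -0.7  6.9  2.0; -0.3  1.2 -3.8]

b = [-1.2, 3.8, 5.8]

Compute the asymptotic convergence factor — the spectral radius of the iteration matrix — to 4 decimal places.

0.3496

A = D + L + U where D = diag(1.7, 6.9, -3.8).
T_J = -D⁻¹(L+U): T[1,0] = -(-0.7)/(6.9) = +0.1014; T[1,1] = 0.
  T[0,:] = [+0.0000  +1.2941  -0.1765]
  T[1,:] = [+0.1014  +0.0000  -0.2899]
  T[2,:] = [-0.0789  +0.3158  +0.0000]
moduli |λ_i(T)| = 0.3496, 0.2618, 0.2618.
spectral radius ρ = 0.3496; 0.3496 < 1 ⇒ converges.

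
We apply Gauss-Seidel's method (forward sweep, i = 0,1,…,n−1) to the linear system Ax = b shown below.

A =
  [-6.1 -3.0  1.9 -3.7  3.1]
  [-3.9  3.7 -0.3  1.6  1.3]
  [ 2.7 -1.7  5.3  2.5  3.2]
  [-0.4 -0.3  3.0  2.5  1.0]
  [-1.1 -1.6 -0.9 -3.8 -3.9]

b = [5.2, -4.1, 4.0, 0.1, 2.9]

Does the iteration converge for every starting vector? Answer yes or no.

no

Let D = diag(-6.1, 3.7, 5.3, 2.5, -3.9); L, U the strict triangles.
GS T = -(D+L)⁻¹U: row 0 first, T[0,4] = -(3.1)/(-6.1) = +0.5082; later rows by forward substitution.
  T[0,:] = [+0.0000 -0.4918 +0.3115 -0.6066 +0.5082]
  T[1,:] = [+0.0000 -0.5184 +0.4094 -1.0718 +0.1843]
  T[2,:] = [+0.0000 +0.0843 -0.0274 -0.5065 -0.8035]
  T[3,:] = [+0.0000 -0.2420 +0.1318 +0.3821 +0.6677]
  T[4,:] = [+0.0000 +0.5677 -0.3779 +0.3554 -0.6841]
eigenvalue magnitudes: 1.5198, 0.5575, 0.0852, 0.0294, 0.0000.
ρ = 1.5198; 1.5198 > 1 ⇒ diverges.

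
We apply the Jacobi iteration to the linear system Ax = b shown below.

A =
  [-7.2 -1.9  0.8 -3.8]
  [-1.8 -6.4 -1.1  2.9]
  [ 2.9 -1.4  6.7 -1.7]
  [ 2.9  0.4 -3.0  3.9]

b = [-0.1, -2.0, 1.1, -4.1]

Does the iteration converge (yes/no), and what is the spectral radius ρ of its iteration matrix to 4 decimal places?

Write A = D+L+U with D = diag(-7.2, -6.4, 6.7, 3.9).
Jacobi: T = -D⁻¹(L+U), T[0,1] = -(-1.9)/(-7.2) = -0.2639; T[0,0] = 0.
  T[0,:] = [+0.0000, -0.2639, +0.1111, -0.5278]
  T[1,:] = [-0.2812, +0.0000, -0.1719, +0.4531]
  T[2,:] = [-0.4328, +0.2090, +0.0000, +0.2537]
  T[3,:] = [-0.7436, -0.1026, +0.7692, +0.0000]
|eigenvalues of T|: 0.9405, 0.3768, 0.3768, 0.3706.
ρ = 0.9405; 0.9405 < 1: convergent.

yes, ρ = 0.9405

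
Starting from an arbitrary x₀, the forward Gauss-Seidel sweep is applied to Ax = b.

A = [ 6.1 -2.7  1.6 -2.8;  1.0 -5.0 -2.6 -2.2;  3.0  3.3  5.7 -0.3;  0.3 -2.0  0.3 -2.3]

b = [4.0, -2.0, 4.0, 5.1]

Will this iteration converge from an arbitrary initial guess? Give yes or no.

yes

Let D = diag(6.1, -5, 5.7, -2.3); L, U the strict triangles.
T_GS = -(D+L)⁻¹U: row 0 first, T[0,3] = -(-2.8)/(6.1) = +0.4590; later rows by forward substitution.
  T[0,:] = [+0.0000  +0.4426  -0.2623  +0.4590]
  T[1,:] = [+0.0000  +0.0885  -0.5725  -0.3482]
  T[2,:] = [+0.0000  -0.2842  +0.4695  +0.0126]
  T[3,:] = [+0.0000  -0.0563  +0.5248  +0.3643]
|eigenvalues of T|: 0.8547, 0.0885, 0.0209, 0.0000.
spectral radius ρ = 0.8547; 0.8547 < 1 ⇒ converges.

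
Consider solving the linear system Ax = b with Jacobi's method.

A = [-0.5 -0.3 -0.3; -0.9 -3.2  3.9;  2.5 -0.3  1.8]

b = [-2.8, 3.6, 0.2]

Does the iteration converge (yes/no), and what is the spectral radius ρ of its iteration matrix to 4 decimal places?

A = D + L + U where D = diag(-0.5, -3.2, 1.8).
Jacobi T = -D⁻¹(L+U): T[2,0] = -(2.5)/(1.8) = -1.3889; T[2,2] = 0.
  T[0,:] = [+0.0000, -0.6000, -0.6000]
  T[1,:] = [-0.2812, +0.0000, +1.2188]
  T[2,:] = [-1.3889, +0.1667, +0.0000]
moduli |λ_i(T)| = 1.3972, 0.8643, 0.8643.
ρ = 1.3972; 1.3972 > 1, so it fails to converge.

no, ρ = 1.3972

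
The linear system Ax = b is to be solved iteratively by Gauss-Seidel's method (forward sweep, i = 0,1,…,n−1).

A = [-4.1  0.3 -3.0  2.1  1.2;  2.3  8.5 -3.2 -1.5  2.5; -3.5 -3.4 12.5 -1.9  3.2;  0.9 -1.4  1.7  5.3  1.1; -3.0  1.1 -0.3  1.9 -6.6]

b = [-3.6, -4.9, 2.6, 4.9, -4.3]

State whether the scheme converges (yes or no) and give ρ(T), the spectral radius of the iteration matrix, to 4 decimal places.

yes, ρ = 0.5083

Write A = D+L+U with D = diag(-4.1, 8.5, 12.5, 5.3, -6.6).
Gauss-Seidel: T = -(D+L)⁻¹U, row 0 first, T[0,2] = -(-3)/(-4.1) = -0.7317; later rows by forward substitution.
  T[0,:] = [+0.0000  +0.0732  -0.7317  +0.5122  +0.2927]
  T[1,:] = [+0.0000  -0.0198  +0.5745  +0.0379  -0.3733]
  T[2,:] = [+0.0000  +0.0151  -0.0486  +0.3057  -0.2756]
  T[3,:] = [+0.0000  -0.0225  +0.2916  -0.1750  -0.2675]
  T[4,:] = [+0.0000  -0.0437  +0.5145  -0.2908  -0.2597]
|roots of det(T-λI)|: 0.5083, 0.1733, 0.1733, 0.0259, 0.0000.
spectral radius ρ = 0.5083; 0.5083 < 1: convergent.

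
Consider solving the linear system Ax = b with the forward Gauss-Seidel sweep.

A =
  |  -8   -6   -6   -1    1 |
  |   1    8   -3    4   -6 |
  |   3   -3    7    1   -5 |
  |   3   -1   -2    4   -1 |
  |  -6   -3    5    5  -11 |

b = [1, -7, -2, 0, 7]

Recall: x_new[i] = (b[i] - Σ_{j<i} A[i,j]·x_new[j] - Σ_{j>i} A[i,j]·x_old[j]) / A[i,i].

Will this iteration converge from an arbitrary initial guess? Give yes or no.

no

A = D + L + U where D = diag(-8, 8, 7, 4, -11).
GS T = -(D+L)⁻¹U: row 0 first, T[0,4] = -(1)/(-8) = +0.1250; later rows by forward substitution.
  T[0,:] = [+0.0000, -0.7500, -0.7500, -0.1250, +0.1250]
  T[1,:] = [+0.0000, +0.0938, +0.4688, -0.4844, +0.7344]
  T[2,:] = [+0.0000, +0.3616, +0.5223, -0.2969, +0.9754]
  T[3,:] = [+0.0000, +0.7667, +0.9408, -0.1758, +0.8276]
  T[4,:] = [+0.0000, +0.8964, +0.9463, -0.0146, +0.5511]
eigenvalue magnitudes: 1.5976, 0.4463, 0.1986, 0.0387, 0.0000.
ρ = 1.5976; 1.5976 > 1, so it fails to converge.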